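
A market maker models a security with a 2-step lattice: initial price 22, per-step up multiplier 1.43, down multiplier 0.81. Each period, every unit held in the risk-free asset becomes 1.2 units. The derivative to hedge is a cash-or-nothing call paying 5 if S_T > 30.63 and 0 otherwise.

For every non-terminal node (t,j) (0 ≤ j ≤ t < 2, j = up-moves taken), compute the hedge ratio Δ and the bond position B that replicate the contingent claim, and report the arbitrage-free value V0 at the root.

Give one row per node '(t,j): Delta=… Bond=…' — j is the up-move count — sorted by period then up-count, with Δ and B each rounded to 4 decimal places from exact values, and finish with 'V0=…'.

Under the risk-neutral measure, an up-move has probability p* = (R−d)/(u−d) = 0.6290 and values discount at R = 1.2.
Payoff layer (t=2): V(2,0)=0.0000, V(2,1)=0.0000, V(2,2)=5.0000
  t=1,j=0: stock 17.8200 → up 25.4826 (V=0.0000), down 14.4342 (V=0.0000). Price 0.0000; hedge Δ=0.0000, bond B=0.0000.
  t=1,j=1: stock 31.4600 → up 44.9878 (V=5.0000), down 25.4826 (V=0.0000). Price 2.6210; hedge Δ=0.2563, bond B=-5.4435.
  t=0,j=0: stock 22.0000 → up 31.4600 (V=2.6210), down 17.8200 (V=0.0000). Price 1.3739; hedge Δ=0.1922, bond B=-2.8535.
Check: Δ(0,0)·S0 + B(0,0) = 1.3739 = V0.

(0,0): Delta=0.1922 Bond=-2.8535
(1,0): Delta=0.0000 Bond=0.0000
(1,1): Delta=0.2563 Bond=-5.4435
V0=1.3739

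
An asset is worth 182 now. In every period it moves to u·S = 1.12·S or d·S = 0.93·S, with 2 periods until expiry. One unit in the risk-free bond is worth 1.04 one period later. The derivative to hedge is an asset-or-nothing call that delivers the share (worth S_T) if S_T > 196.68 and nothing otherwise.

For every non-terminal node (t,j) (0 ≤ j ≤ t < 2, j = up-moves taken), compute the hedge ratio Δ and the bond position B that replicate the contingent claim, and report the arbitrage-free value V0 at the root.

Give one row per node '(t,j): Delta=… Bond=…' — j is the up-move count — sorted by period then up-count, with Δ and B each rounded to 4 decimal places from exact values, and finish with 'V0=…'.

(0,0): Delta=3.6753 Bond=-598.1487
(1,0): Delta=0.0000 Bond=0.0000
(1,1): Delta=5.8947 Bond=-1074.4926
V0=70.7488

No-arbitrage ⇒ martingale measure with p* = (R−d)/(u−d) = 0.5789.
Terminal payoffs: V(2,0)=0.0000, V(2,1)=0.0000, V(2,2)=228.3008
(1,0): S=169.2600. Δ = (V_up−V_dn)/(S_up−S_dn) = (0.0000−0.0000)/(189.5712−157.4118) = 0.0000. V = [p*·0.0000 + (1−p*)·0.0000]/1.04 = 0.0000. B = V − Δ·S = 0.0000.
(1,1): S=203.8400. Δ = (V_up−V_dn)/(S_up−S_dn) = (228.3008−0.0000)/(228.3008−189.5712) = 5.8947. V = [p*·228.3008 + (1−p*)·0.0000]/1.04 = 127.0905. B = V − Δ·S = -1074.4926.
(0,0): S=182.0000. Δ = (V_up−V_dn)/(S_up−S_dn) = (127.0905−0.0000)/(203.8400−169.2600) = 3.6753. V = [p*·127.0905 + (1−p*)·0.0000]/1.04 = 70.7488. B = V − Δ·S = -598.1487.
The time-0 hedge costs 70.7488, which is the no-arbitrage price.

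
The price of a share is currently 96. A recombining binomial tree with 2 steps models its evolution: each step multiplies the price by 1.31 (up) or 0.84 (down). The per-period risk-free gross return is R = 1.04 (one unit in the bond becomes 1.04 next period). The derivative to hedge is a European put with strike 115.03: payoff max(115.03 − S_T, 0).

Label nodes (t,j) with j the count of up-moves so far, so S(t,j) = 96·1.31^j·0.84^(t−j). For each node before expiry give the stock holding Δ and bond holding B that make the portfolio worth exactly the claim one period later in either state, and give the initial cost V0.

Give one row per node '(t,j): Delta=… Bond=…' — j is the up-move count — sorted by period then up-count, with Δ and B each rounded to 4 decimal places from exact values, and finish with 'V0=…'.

(0,0): Delta=-0.5492 Bond=71.3943
(1,0): Delta=-1.0000 Bond=110.6058
(1,1): Delta=-0.1589 Bond=25.1698
V0=18.6749

No-arbitrage ⇒ martingale measure with p* = (R−d)/(u−d) = 0.4255.
Terminal values V(2,·): V(2,0)=47.2924, V(2,1)=9.3916, V(2,2)=0.0000
Node (1,0) S=80.6400: V=(p*·9.3916+(1−p*)·47.2924)/1.04=29.9658; Δ=(9.3916−47.2924)/(105.6384−67.7376)=-1.0000; B=V−Δ·S=110.6058
Node (1,1) S=125.7600: V=(p*·0.0000+(1−p*)·9.3916)/1.04=5.1877; Δ=(0.0000−9.3916)/(164.7456−105.6384)=-0.1589; B=V−Δ·S=25.1698
Node (0,0) S=96.0000: V=(p*·5.1877+(1−p*)·29.9658)/1.04=18.6749; Δ=(5.1877−29.9658)/(125.7600−80.6400)=-0.5492; B=V−Δ·S=71.3943
Root portfolio cost Δ·96+B reproduces V0=18.6749.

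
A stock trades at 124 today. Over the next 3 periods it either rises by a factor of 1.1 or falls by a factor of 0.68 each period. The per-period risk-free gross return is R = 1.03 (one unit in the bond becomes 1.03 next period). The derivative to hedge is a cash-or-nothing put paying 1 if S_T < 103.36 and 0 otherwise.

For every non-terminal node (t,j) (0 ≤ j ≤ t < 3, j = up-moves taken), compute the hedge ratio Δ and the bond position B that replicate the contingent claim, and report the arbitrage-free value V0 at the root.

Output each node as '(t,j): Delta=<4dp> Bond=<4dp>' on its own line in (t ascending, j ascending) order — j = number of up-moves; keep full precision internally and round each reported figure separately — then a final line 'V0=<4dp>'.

(0,0): Delta=-0.0126 Bond=1.9441
(1,0): Delta=0.0000 Bond=0.9426
(1,1): Delta=-0.0141 Bond=2.2144
(2,0): Delta=0.0000 Bond=0.9709
(2,1): Delta=0.0000 Bond=0.9709
(2,2): Delta=-0.0159 Bond=2.5428
V0=0.3855

Since d<R<u, set p* = (R−d)/(u−d) = 0.8333; price each node as the discounted p*-expectation of its children.
Terminal values V(3,·): V(3,0)=1.0000, V(3,1)=1.0000, V(3,2)=1.0000, V(3,3)=0.0000
Node (2,0) S=57.3376: V=(p*·1.0000+(1−p*)·1.0000)/1.03=0.9709; Δ=(1.0000−1.0000)/(63.0714−38.9896)=0.0000; B=V−Δ·S=0.9709
Node (2,1) S=92.7520: V=(p*·1.0000+(1−p*)·1.0000)/1.03=0.9709; Δ=(1.0000−1.0000)/(102.0272−63.0714)=0.0000; B=V−Δ·S=0.9709
Node (2,2) S=150.0400: V=(p*·0.0000+(1−p*)·1.0000)/1.03=0.1618; Δ=(0.0000−1.0000)/(165.0440−102.0272)=-0.0159; B=V−Δ·S=2.5428
Node (1,0) S=84.3200: V=(p*·0.9709+(1−p*)·0.9709)/1.03=0.9426; Δ=(0.9709−0.9709)/(92.7520−57.3376)=0.0000; B=V−Δ·S=0.9426
Node (1,1) S=136.4000: V=(p*·0.1618+(1−p*)·0.9709)/1.03=0.2880; Δ=(0.1618−0.9709)/(150.0400−92.7520)=-0.0141; B=V−Δ·S=2.2144
Node (0,0) S=124.0000: V=(p*·0.2880+(1−p*)·0.9426)/1.03=0.3855; Δ=(0.2880−0.9426)/(136.4000−84.3200)=-0.0126; B=V−Δ·S=1.9441
The time-0 hedge costs 0.3855, which is the no-arbitrage price.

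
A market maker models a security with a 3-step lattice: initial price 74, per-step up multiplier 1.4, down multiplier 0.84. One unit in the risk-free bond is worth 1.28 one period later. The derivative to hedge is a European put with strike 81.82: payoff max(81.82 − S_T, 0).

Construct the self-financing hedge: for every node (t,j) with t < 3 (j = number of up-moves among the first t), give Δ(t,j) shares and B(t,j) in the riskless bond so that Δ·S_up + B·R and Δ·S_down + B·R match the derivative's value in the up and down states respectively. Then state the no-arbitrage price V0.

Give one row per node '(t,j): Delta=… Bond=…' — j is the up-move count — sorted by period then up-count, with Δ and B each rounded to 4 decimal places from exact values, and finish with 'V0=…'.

(0,0): Delta=-0.0630 Bond=5.2918
(1,0): Delta=-0.2944 Bond=21.1555
(1,1): Delta=-0.0252 Bond=2.8512
(2,0): Delta=-1.0000 Bond=63.9219
(2,1): Delta=-0.1789 Bond=17.0309
(2,2): Delta=0.0000 Bond=0.0000
V0=0.6281

No-arbitrage ⇒ martingale measure with p* = (R−d)/(u−d) = 0.7857.
Terminal values V(3,·): V(3,0)=37.9599, V(3,1)=8.7198, V(3,2)=0.0000, V(3,3)=0.0000
  t=2,j=0: stock 52.2144 → up 73.1002 (V=8.7198), down 43.8601 (V=37.9599). Price 11.7075; hedge Δ=-1.0000, bond B=63.9219.
  t=2,j=1: stock 87.0240 → up 121.8336 (V=0.0000), down 73.1002 (V=8.7198). Price 1.4598; hedge Δ=-0.1789, bond B=17.0309.
  t=2,j=2: stock 145.0400 → up 203.0560 (V=0.0000), down 121.8336 (V=0.0000). Price 0.0000; hedge Δ=0.0000, bond B=0.0000.
  t=1,j=0: stock 62.1600 → up 87.0240 (V=1.4598), down 52.2144 (V=11.7075). Price 2.8560; hedge Δ=-0.2944, bond B=21.1555.
  t=1,j=1: stock 103.6000 → up 145.0400 (V=0.0000), down 87.0240 (V=1.4598). Price 0.2444; hedge Δ=-0.0252, bond B=2.8512.
  t=0,j=0: stock 74.0000 → up 103.6000 (V=0.2444), down 62.1600 (V=2.8560). Price 0.6281; hedge Δ=-0.0630, bond B=5.2918.
Root portfolio cost Δ·74+B reproduces V0=0.6281.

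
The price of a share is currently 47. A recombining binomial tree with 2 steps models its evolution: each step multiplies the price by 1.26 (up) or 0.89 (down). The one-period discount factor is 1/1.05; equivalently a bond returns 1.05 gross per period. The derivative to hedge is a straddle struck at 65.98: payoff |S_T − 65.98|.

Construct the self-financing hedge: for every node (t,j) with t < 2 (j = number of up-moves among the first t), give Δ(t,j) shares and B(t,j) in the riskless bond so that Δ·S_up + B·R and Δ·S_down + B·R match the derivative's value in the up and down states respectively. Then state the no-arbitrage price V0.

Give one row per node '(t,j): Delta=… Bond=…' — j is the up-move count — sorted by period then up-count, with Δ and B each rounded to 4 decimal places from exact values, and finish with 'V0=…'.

Since d<R<u, set p* = (R−d)/(u−d) = 0.4324; price each node as the discounted p*-expectation of its children.
At expiry t=2: V(2,0)=28.7513, V(2,1)=13.2742, V(2,2)=8.6372
(1,0): S=41.8300. Δ = (V_up−V_dn)/(S_up−S_dn) = (13.2742−28.7513)/(52.7058−37.2287) = -1.0000. V = [p*·13.2742 + (1−p*)·28.7513]/1.05 = 21.0081. B = V − Δ·S = 62.8381.
(1,1): S=59.2200. Δ = (V_up−V_dn)/(S_up−S_dn) = (8.6372−13.2742)/(74.6172−52.7058) = -0.2116. V = [p*·8.6372 + (1−p*)·13.2742]/1.05 = 10.7324. B = V − Δ·S = 23.2648.
(0,0): S=47.0000. Δ = (V_up−V_dn)/(S_up−S_dn) = (10.7324−21.0081)/(59.2200−41.8300) = -0.5909. V = [p*·10.7324 + (1−p*)·21.0081]/1.05 = 15.7758. B = V − Δ·S = 43.5479.
The time-0 hedge costs 15.7758, which is the no-arbitrage price.

(0,0): Delta=-0.5909 Bond=43.5479
(1,0): Delta=-1.0000 Bond=62.8381
(1,1): Delta=-0.2116 Bond=23.2648
V0=15.7758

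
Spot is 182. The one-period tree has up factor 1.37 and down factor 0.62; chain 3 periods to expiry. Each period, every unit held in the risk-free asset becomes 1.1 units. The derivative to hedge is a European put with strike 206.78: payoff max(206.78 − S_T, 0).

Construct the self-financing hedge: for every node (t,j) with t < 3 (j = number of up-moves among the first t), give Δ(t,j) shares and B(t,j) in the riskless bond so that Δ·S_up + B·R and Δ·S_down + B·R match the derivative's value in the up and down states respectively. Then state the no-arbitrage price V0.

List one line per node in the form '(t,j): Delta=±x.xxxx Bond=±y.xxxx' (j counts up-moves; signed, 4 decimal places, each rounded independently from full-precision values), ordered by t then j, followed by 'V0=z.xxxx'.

Under the risk-neutral measure, an up-move has probability p* = (R−d)/(u−d) = 0.6400 and values discount at R = 1.1.
Payoff layer (t=3): V(3,0)=163.4043, V(3,1)=110.9337, V(3,2)=0.0000, V(3,3)=0.0000
Node (2,0) S=69.9608: V=(p*·110.9337+(1−p*)·163.4043)/1.1=118.0210; Δ=(110.9337−163.4043)/(95.8463−43.3757)=-1.0000; B=V−Δ·S=187.9818
Node (2,1) S=154.5908: V=(p*·0.0000+(1−p*)·110.9337)/1.1=36.3056; Δ=(0.0000−110.9337)/(211.7894−95.8463)=-0.9568; B=V−Δ·S=184.2172
Node (2,2) S=341.5958: V=(p*·0.0000+(1−p*)·0.0000)/1.1=0.0000; Δ=(0.0000−0.0000)/(467.9862−211.7894)=0.0000; B=V−Δ·S=0.0000
Node (1,0) S=112.8400: V=(p*·36.3056+(1−p*)·118.0210)/1.1=59.7483; Δ=(36.3056−118.0210)/(154.5908−69.9608)=-0.9656; B=V−Δ·S=168.7022
Node (1,1) S=249.3400: V=(p*·0.0000+(1−p*)·36.3056)/1.1=11.8818; Δ=(0.0000−36.3056)/(341.5958−154.5908)=-0.1941; B=V−Δ·S=60.2893
Node (0,0) S=182.0000: V=(p*·11.8818+(1−p*)·59.7483)/1.1=26.4671; Δ=(11.8818−59.7483)/(249.3400−112.8400)=-0.3507; B=V−Δ·S=90.2890
Each (Δ,B) replicates both successor values, so the strategy is self-financing and V0 is arbitrage-free.

(0,0): Delta=-0.3507 Bond=90.2890
(1,0): Delta=-0.9656 Bond=168.7022
(1,1): Delta=-0.1941 Bond=60.2893
(2,0): Delta=-1.0000 Bond=187.9818
(2,1): Delta=-0.9568 Bond=184.2172
(2,2): Delta=0.0000 Bond=0.0000
V0=26.4671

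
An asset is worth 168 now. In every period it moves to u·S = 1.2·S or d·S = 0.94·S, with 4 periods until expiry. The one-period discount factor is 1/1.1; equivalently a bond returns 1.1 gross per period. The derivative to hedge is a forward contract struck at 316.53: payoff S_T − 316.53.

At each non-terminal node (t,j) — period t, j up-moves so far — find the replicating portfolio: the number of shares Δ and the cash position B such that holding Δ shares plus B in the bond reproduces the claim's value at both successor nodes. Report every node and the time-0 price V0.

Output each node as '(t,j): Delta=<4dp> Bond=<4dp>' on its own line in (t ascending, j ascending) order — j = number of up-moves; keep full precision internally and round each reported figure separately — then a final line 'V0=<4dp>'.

(0,0): Delta=1.0000 Bond=-216.1942
(1,0): Delta=1.0000 Bond=-237.8137
(1,1): Delta=1.0000 Bond=-237.8137
(2,0): Delta=1.0000 Bond=-261.5950
(2,1): Delta=1.0000 Bond=-261.5950
(2,2): Delta=1.0000 Bond=-261.5950
(3,0): Delta=1.0000 Bond=-287.7545
(3,1): Delta=1.0000 Bond=-287.7545
(3,2): Delta=1.0000 Bond=-287.7545
(3,3): Delta=1.0000 Bond=-287.7545
V0=-48.1942

Risk-neutral probability p* = (R−d)/(u−d) = (1.1−0.94)/(1.2−0.94) = 0.6154.
Terminal values V(4,·): V(4,0)=-185.3642, V(4,1)=-149.0843, V(4,2)=-102.7695, V(4,3)=-43.6442, V(4,4)=31.8348
Node (3,0) S=139.5381: V=(p*·-149.0843+(1−p*)·-185.3642)/1.1=-148.2164; Δ=(-149.0843−-185.3642)/(167.4457−131.1658)=1.0000; B=V−Δ·S=-287.7545
Node (3,1) S=178.1338: V=(p*·-102.7695+(1−p*)·-149.0843)/1.1=-109.6208; Δ=(-102.7695−-149.0843)/(213.7605−167.4457)=1.0000; B=V−Δ·S=-287.7545
Node (3,2) S=227.4048: V=(p*·-43.6442+(1−p*)·-102.7695)/1.1=-60.3497; Δ=(-43.6442−-102.7695)/(272.8858−213.7605)=1.0000; B=V−Δ·S=-287.7545
Node (3,3) S=290.3040: V=(p*·31.8348+(1−p*)·-43.6442)/1.1=2.5495; Δ=(31.8348−-43.6442)/(348.3648−272.8858)=1.0000; B=V−Δ·S=-287.7545
Node (2,0) S=148.4448: V=(p*·-109.6208+(1−p*)·-148.2164)/1.1=-113.1502; Δ=(-109.6208−-148.2164)/(178.1338−139.5381)=1.0000; B=V−Δ·S=-261.5950
Node (2,1) S=189.5040: V=(p*·-60.3497+(1−p*)·-109.6208)/1.1=-72.0910; Δ=(-60.3497−-109.6208)/(227.4048−178.1338)=1.0000; B=V−Δ·S=-261.5950
Node (2,2) S=241.9200: V=(p*·2.5495+(1−p*)·-60.3497)/1.1=-19.6750; Δ=(2.5495−-60.3497)/(290.3040−227.4048)=1.0000; B=V−Δ·S=-261.5950
Node (1,0) S=157.9200: V=(p*·-72.0910+(1−p*)·-113.1502)/1.1=-79.8937; Δ=(-72.0910−-113.1502)/(189.5040−148.4448)=1.0000; B=V−Δ·S=-237.8137
Node (1,1) S=201.6000: V=(p*·-19.6750+(1−p*)·-72.0910)/1.1=-36.2137; Δ=(-19.6750−-72.0910)/(241.9200−189.5040)=1.0000; B=V−Δ·S=-237.8137
Node (0,0) S=168.0000: V=(p*·-36.2137+(1−p*)·-79.8937)/1.1=-48.1942; Δ=(-36.2137−-79.8937)/(201.6000−157.9200)=1.0000; B=V−Δ·S=-216.1942
The time-0 hedge costs -48.1942, which is the no-arbitrage price.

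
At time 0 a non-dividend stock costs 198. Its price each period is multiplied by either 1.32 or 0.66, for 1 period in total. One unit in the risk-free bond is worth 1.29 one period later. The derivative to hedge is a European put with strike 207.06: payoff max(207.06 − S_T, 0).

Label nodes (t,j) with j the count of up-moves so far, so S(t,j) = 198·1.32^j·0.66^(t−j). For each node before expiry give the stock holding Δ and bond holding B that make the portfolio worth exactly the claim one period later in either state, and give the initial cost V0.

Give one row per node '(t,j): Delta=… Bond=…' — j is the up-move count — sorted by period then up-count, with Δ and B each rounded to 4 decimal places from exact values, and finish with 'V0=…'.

(0,0): Delta=-0.5845 Bond=118.4186
V0=2.6913

Since d<R<u, set p* = (R−d)/(u−d) = 0.9545; price each node as the discounted p*-expectation of its children.
Terminal values V(1,·): V(1,0)=76.3800, V(1,1)=0.0000
Node (0,0) S=198.0000: V=(p*·0.0000+(1−p*)·76.3800)/1.29=2.6913; Δ=(0.0000−76.3800)/(261.3600−130.6800)=-0.5845; B=V−Δ·S=118.4186
Each (Δ,B) replicates both successor values, so the strategy is self-financing and V0 is arbitrage-free.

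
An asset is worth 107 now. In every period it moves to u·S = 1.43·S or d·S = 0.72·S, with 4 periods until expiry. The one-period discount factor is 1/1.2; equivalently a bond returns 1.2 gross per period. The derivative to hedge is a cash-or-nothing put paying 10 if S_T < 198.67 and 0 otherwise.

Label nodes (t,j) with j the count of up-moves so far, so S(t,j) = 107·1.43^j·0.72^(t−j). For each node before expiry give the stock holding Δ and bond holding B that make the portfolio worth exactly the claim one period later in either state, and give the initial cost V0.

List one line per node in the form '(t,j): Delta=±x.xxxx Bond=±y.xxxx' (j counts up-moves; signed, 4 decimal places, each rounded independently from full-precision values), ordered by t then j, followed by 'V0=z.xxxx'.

Under the risk-neutral measure, an up-move has probability p* = (R−d)/(u−d) = 0.6761 and values discount at R = 1.2.
At expiry t=4: V(4,0)=10.0000, V(4,1)=10.0000, V(4,2)=10.0000, V(4,3)=0.0000, V(4,4)=0.0000
(3,0): S=39.9375. Δ = (V_up−V_dn)/(S_up−S_dn) = (10.0000−10.0000)/(57.1107−28.7550) = 0.0000. V = [p*·10.0000 + (1−p*)·10.0000]/1.2 = 8.3333. B = V − Δ·S = 8.3333.
(3,1): S=79.3204. Δ = (V_up−V_dn)/(S_up−S_dn) = (10.0000−10.0000)/(113.4281−57.1107) = 0.0000. V = [p*·10.0000 + (1−p*)·10.0000]/1.2 = 8.3333. B = V − Δ·S = 8.3333.
(3,2): S=157.5391. Δ = (V_up−V_dn)/(S_up−S_dn) = (0.0000−10.0000)/(225.2809−113.4281) = -0.0894. V = [p*·0.0000 + (1−p*)·10.0000]/1.2 = 2.6995. B = V − Δ·S = 16.7840.
(3,3): S=312.8901. Δ = (V_up−V_dn)/(S_up−S_dn) = (0.0000−0.0000)/(447.4329−225.2809) = 0.0000. V = [p*·0.0000 + (1−p*)·0.0000]/1.2 = 0.0000. B = V − Δ·S = 0.0000.
(2,0): S=55.4688. Δ = (V_up−V_dn)/(S_up−S_dn) = (8.3333−8.3333)/(79.3204−39.9375) = 0.0000. V = [p*·8.3333 + (1−p*)·8.3333]/1.2 = 6.9444. B = V − Δ·S = 6.9444.
(2,1): S=110.1672. Δ = (V_up−V_dn)/(S_up−S_dn) = (2.6995−8.3333)/(157.5391−79.3204) = -0.0720. V = [p*·2.6995 + (1−p*)·8.3333]/1.2 = 3.7705. B = V − Δ·S = 11.7054.
(2,2): S=218.8043. Δ = (V_up−V_dn)/(S_up−S_dn) = (0.0000−2.6995)/(312.8901−157.5391) = -0.0174. V = [p*·0.0000 + (1−p*)·2.6995]/1.2 = 0.7287. B = V − Δ·S = 4.5309.
(1,0): S=77.0400. Δ = (V_up−V_dn)/(S_up−S_dn) = (3.7705−6.9444)/(110.1672−55.4688) = -0.0580. V = [p*·3.7705 + (1−p*)·6.9444]/1.2 = 3.9989. B = V − Δ·S = 8.4693.
(1,1): S=153.0100. Δ = (V_up−V_dn)/(S_up−S_dn) = (0.7287−3.7705)/(218.8043−110.1672) = -0.0280. V = [p*·0.7287 + (1−p*)·3.7705]/1.2 = 1.4284. B = V − Δ·S = 5.7125.
(0,0): S=107.0000. Δ = (V_up−V_dn)/(S_up−S_dn) = (1.4284−3.9989)/(153.0100−77.0400) = -0.0338. V = [p*·1.4284 + (1−p*)·3.9989]/1.2 = 1.8842. B = V − Δ·S = 5.5046.
Each (Δ,B) replicates both successor values, so the strategy is self-financing and V0 is arbitrage-free.

(0,0): Delta=-0.0338 Bond=5.5046
(1,0): Delta=-0.0580 Bond=8.4693
(1,1): Delta=-0.0280 Bond=5.7125
(2,0): Delta=0.0000 Bond=6.9444
(2,1): Delta=-0.0720 Bond=11.7054
(2,2): Delta=-0.0174 Bond=4.5309
(3,0): Delta=0.0000 Bond=8.3333
(3,1): Delta=0.0000 Bond=8.3333
(3,2): Delta=-0.0894 Bond=16.7840
(3,3): Delta=0.0000 Bond=0.0000
V0=1.8842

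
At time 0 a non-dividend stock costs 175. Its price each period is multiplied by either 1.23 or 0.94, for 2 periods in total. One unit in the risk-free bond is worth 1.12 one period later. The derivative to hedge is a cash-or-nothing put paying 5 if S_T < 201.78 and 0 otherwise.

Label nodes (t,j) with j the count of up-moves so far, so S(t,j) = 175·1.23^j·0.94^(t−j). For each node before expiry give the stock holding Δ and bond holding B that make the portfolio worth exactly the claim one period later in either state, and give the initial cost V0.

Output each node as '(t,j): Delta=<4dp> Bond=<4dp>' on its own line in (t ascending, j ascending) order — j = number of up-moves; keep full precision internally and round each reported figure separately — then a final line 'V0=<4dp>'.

(0,0): Delta=-0.0334 Bond=6.4126
(1,0): Delta=-0.1048 Bond=18.9347
(1,1): Delta=0.0000 Bond=0.0000
V0=0.5735

Under the risk-neutral measure, an up-move has probability p* = (R−d)/(u−d) = 0.6207 and values discount at R = 1.12.
Payoff layer (t=2): V(2,0)=5.0000, V(2,1)=0.0000, V(2,2)=0.0000
  t=1,j=0: stock 164.5000 → up 202.3350 (V=0.0000), down 154.6300 (V=5.0000). Price 1.6933; hedge Δ=-0.1048, bond B=18.9347.
  t=1,j=1: stock 215.2500 → up 264.7575 (V=0.0000), down 202.3350 (V=0.0000). Price 0.0000; hedge Δ=0.0000, bond B=0.0000.
  t=0,j=0: stock 175.0000 → up 215.2500 (V=0.0000), down 164.5000 (V=1.6933). Price 0.5735; hedge Δ=-0.0334, bond B=6.4126.
Each (Δ,B) replicates both successor values, so the strategy is self-financing and V0 is arbitrage-free.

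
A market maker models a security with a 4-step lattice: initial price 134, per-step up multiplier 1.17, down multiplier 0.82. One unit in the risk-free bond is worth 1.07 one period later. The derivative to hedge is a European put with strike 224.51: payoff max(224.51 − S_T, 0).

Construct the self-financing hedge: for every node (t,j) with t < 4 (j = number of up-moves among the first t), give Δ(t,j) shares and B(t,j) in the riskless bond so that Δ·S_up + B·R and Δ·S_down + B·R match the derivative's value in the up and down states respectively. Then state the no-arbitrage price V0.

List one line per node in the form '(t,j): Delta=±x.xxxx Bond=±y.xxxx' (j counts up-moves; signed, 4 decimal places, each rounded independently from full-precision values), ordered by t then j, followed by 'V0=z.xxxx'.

(0,0): Delta=-0.8313 Bond=153.9571
(1,0): Delta=-1.0000 Bond=183.2670
(1,1): Delta=-0.7841 Bond=157.3210
(2,0): Delta=-1.0000 Bond=196.0957
(2,1): Delta=-1.0000 Bond=196.0957
(2,2): Delta=-0.7235 Bond=157.2285
(3,0): Delta=-1.0000 Bond=209.8224
(3,1): Delta=-1.0000 Bond=209.8224
(3,2): Delta=-1.0000 Bond=209.8224
(3,3): Delta=-0.6460 Bond=151.5994
V0=42.5582

Risk-neutral probability p* = (R−d)/(u−d) = (1.07−0.82)/(1.17−0.82) = 0.7143.
At expiry t=4: V(4,0)=163.9257, V(4,1)=138.0665, V(4,2)=101.1699, V(4,3)=48.5248, V(4,4)=0.0000
  t=3,j=0: stock 73.8833 → up 86.4435 (V=138.0665), down 60.5843 (V=163.9257). Price 135.9391; hedge Δ=-1.0000, bond B=209.8224.
  t=3,j=1: stock 105.4189 → up 123.3401 (V=101.1699), down 86.4435 (V=138.0665). Price 104.4036; hedge Δ=-1.0000, bond B=209.8224.
  t=3,j=2: stock 150.4147 → up 175.9852 (V=48.5248), down 123.3401 (V=101.1699). Price 59.4077; hedge Δ=-1.0000, bond B=209.8224.
  t=3,j=3: stock 214.6161 → up 251.1009 (V=0.0000), down 175.9852 (V=48.5248). Price 12.9572; hedge Δ=-0.6460, bond B=151.5994.
  t=2,j=0: stock 90.1016 → up 105.4189 (V=104.4036), down 73.8833 (V=135.9391). Price 105.9941; hedge Δ=-1.0000, bond B=196.0957.
  t=2,j=1: stock 128.5596 → up 150.4147 (V=59.4077), down 105.4189 (V=104.4036). Price 67.5361; hedge Δ=-1.0000, bond B=196.0957.
  t=2,j=2: stock 183.4326 → up 214.6161 (V=12.9572), down 150.4147 (V=59.4077). Price 24.5129; hedge Δ=-0.7235, bond B=157.2285.
  t=1,j=0: stock 109.8800 → up 128.5596 (V=67.5361), down 90.1016 (V=105.9941). Price 73.3870; hedge Δ=-1.0000, bond B=183.2670.
  t=1,j=1: stock 156.7800 → up 183.4326 (V=24.5129), down 128.5596 (V=67.5361). Price 34.3974; hedge Δ=-0.7841, bond B=157.3210.
  t=0,j=0: stock 134.0000 → up 156.7800 (V=34.3974), down 109.8800 (V=73.3870). Price 42.5582; hedge Δ=-0.8313, bond B=153.9571.
Root portfolio cost Δ·134+B reproduces V0=42.5582.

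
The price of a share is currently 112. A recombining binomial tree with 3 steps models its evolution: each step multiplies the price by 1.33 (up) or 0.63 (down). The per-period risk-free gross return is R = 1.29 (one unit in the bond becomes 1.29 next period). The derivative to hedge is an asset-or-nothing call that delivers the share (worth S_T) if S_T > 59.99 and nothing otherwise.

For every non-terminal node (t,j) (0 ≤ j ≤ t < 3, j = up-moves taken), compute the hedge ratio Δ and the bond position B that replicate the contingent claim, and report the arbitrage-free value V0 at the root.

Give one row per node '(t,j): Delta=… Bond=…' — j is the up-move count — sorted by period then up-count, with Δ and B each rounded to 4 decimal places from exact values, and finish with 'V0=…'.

Under the risk-neutral measure, an up-move has probability p* = (R−d)/(u−d) = 0.9429 and values discount at R = 1.29.
Terminal values V(3,·): V(3,0)=0.0000, V(3,1)=0.0000, V(3,2)=124.8136, V(3,3)=263.4953
Node (2,0) S=44.4528: V=(p*·0.0000+(1−p*)·0.0000)/1.29=0.0000; Δ=(0.0000−0.0000)/(59.1222−28.0053)=0.0000; B=V−Δ·S=0.0000
Node (2,1) S=93.8448: V=(p*·124.8136+(1−p*)·0.0000)/1.29=91.2259; Δ=(124.8136−0.0000)/(124.8136−59.1222)=1.9000; B=V−Δ·S=-87.0792
Node (2,2) S=198.1168: V=(p*·263.4953+(1−p*)·124.8136)/1.29=198.1168; Δ=(263.4953−124.8136)/(263.4953−124.8136)=1.0000; B=V−Δ·S=0.0000
Node (1,0) S=70.5600: V=(p*·91.2259+(1−p*)·0.0000)/1.29=66.6767; Δ=(91.2259−0.0000)/(93.8448−44.4528)=1.8470; B=V−Δ·S=-63.6460
Node (1,1) S=148.9600: V=(p*·198.1168+(1−p*)·91.2259)/1.29=148.8440; Δ=(198.1168−91.2259)/(198.1168−93.8448)=1.0251; B=V−Δ·S=-3.8573
Node (0,0) S=112.0000: V=(p*·148.8440+(1−p*)·66.6767)/1.29=111.7432; Δ=(148.8440−66.6767)/(148.9600−70.5600)=1.0481; B=V−Δ·S=-5.6386
Root portfolio cost Δ·112+B reproduces V0=111.7432.

(0,0): Delta=1.0481 Bond=-5.6386
(1,0): Delta=1.8470 Bond=-63.6460
(1,1): Delta=1.0251 Bond=-3.8573
(2,0): Delta=0.0000 Bond=0.0000
(2,1): Delta=1.9000 Bond=-87.0792
(2,2): Delta=1.0000 Bond=0.0000
V0=111.7432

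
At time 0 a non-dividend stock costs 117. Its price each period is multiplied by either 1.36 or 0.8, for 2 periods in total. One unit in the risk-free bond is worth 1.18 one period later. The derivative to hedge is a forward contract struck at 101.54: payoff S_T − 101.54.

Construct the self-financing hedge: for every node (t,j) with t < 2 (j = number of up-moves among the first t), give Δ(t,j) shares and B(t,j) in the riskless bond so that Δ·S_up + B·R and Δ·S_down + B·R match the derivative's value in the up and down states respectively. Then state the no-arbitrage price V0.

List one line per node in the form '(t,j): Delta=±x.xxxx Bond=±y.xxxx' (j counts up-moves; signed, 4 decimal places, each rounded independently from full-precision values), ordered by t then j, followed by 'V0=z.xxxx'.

(0,0): Delta=1.0000 Bond=-72.9244
(1,0): Delta=1.0000 Bond=-86.0508
(1,1): Delta=1.0000 Bond=-86.0508
V0=44.0756

Risk-neutral probability p* = (R−d)/(u−d) = (1.18−0.8)/(1.36−0.8) = 0.6786.
Terminal payoffs: V(2,0)=-26.6600, V(2,1)=25.7560, V(2,2)=114.8632
(1,0): S=93.6000. Δ = (V_up−V_dn)/(S_up−S_dn) = (25.7560−-26.6600)/(127.2960−74.8800) = 1.0000. V = [p*·25.7560 + (1−p*)·-26.6600]/1.18 = 7.5492. B = V − Δ·S = -86.0508.
(1,1): S=159.1200. Δ = (V_up−V_dn)/(S_up−S_dn) = (114.8632−25.7560)/(216.4032−127.2960) = 1.0000. V = [p*·114.8632 + (1−p*)·25.7560]/1.18 = 73.0692. B = V − Δ·S = -86.0508.
(0,0): S=117.0000. Δ = (V_up−V_dn)/(S_up−S_dn) = (73.0692−7.5492)/(159.1200−93.6000) = 1.0000. V = [p*·73.0692 + (1−p*)·7.5492]/1.18 = 44.0756. B = V − Δ·S = -72.9244.
Check: Δ(0,0)·S0 + B(0,0) = 44.0756 = V0.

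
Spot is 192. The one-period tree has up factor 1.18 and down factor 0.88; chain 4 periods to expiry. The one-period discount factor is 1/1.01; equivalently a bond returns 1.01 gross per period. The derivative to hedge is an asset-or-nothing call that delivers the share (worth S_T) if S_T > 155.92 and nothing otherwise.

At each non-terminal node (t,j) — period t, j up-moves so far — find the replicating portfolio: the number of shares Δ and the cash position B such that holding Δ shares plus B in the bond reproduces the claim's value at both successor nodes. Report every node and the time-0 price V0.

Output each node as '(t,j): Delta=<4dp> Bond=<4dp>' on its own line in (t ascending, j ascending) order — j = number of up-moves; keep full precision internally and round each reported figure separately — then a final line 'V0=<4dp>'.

(0,0): Delta=1.9657 Bond=-243.6157
(1,0): Delta=2.2227 Bond=-289.4727
(1,1): Delta=1.7151 Bond=-189.2706
(2,0): Delta=1.9913 Bond=-257.9713
(2,1): Delta=2.4483 Bond=-337.3471
(2,2): Delta=1.0000 Bond=0.0000
(3,0): Delta=0.0000 Bond=0.0000
(3,1): Delta=3.9333 Bond=-601.2715
(3,2): Delta=1.0000 Bond=0.0000
(3,3): Delta=1.0000 Bond=0.0000
V0=133.7945

The replicating-portfolio and risk-neutral prices coincide; use p* = (1.01−0.88)/(1.18−0.88) = 0.4333 for the latter.
Terminal values V(4,·): V(4,0)=0.0000, V(4,1)=0.0000, V(4,2)=207.0287, V(4,3)=277.6067, V(4,4)=372.2453
(3,0): S=130.8426. Δ = (V_up−V_dn)/(S_up−S_dn) = (0.0000−0.0000)/(154.3943−115.1415) = 0.0000. V = [p*·0.0000 + (1−p*)·0.0000]/1.01 = 0.0000. B = V − Δ·S = 0.0000.
(3,1): S=175.4481. Δ = (V_up−V_dn)/(S_up−S_dn) = (207.0287−0.0000)/(207.0287−154.3943) = 3.9333. V = [p*·207.0287 + (1−p*)·0.0000]/1.01 = 88.8242. B = V − Δ·S = -601.2715.
(3,2): S=235.2599. Δ = (V_up−V_dn)/(S_up−S_dn) = (277.6067−207.0287)/(277.6067−207.0287) = 1.0000. V = [p*·277.6067 + (1−p*)·207.0287]/1.01 = 235.2599. B = V − Δ·S = 0.0000.
(3,3): S=315.4621. Δ = (V_up−V_dn)/(S_up−S_dn) = (372.2453−277.6067)/(372.2453−277.6067) = 1.0000. V = [p*·372.2453 + (1−p*)·277.6067]/1.01 = 315.4621. B = V − Δ·S = 0.0000.
(2,0): S=148.6848. Δ = (V_up−V_dn)/(S_up−S_dn) = (88.8242−0.0000)/(175.4481−130.8426) = 1.9913. V = [p*·88.8242 + (1−p*)·0.0000]/1.01 = 38.1094. B = V − Δ·S = -257.9713.
(2,1): S=199.3728. Δ = (V_up−V_dn)/(S_up−S_dn) = (235.2599−88.8242)/(235.2599−175.4481) = 2.4483. V = [p*·235.2599 + (1−p*)·88.8242]/1.01 = 150.7720. B = V − Δ·S = -337.3471.
(2,2): S=267.3408. Δ = (V_up−V_dn)/(S_up−S_dn) = (315.4621−235.2599)/(315.4621−235.2599) = 1.0000. V = [p*·315.4621 + (1−p*)·235.2599]/1.01 = 267.3408. B = V − Δ·S = 0.0000.
(1,0): S=168.9600. Δ = (V_up−V_dn)/(S_up−S_dn) = (150.7720−38.1094)/(199.3728−148.6848) = 2.2227. V = [p*·150.7720 + (1−p*)·38.1094]/1.01 = 86.0691. B = V − Δ·S = -289.4727.
(1,1): S=226.5600. Δ = (V_up−V_dn)/(S_up−S_dn) = (267.3408−150.7720)/(267.3408−199.3728) = 1.7151. V = [p*·267.3408 + (1−p*)·150.7720]/1.01 = 199.2922. B = V − Δ·S = -189.2706.
(0,0): S=192.0000. Δ = (V_up−V_dn)/(S_up−S_dn) = (199.2922−86.0691)/(226.5600−168.9600) = 1.9657. V = [p*·199.2922 + (1−p*)·86.0691]/1.01 = 133.7945. B = V − Δ·S = -243.6157.
Root portfolio cost Δ·192+B reproduces V0=133.7945.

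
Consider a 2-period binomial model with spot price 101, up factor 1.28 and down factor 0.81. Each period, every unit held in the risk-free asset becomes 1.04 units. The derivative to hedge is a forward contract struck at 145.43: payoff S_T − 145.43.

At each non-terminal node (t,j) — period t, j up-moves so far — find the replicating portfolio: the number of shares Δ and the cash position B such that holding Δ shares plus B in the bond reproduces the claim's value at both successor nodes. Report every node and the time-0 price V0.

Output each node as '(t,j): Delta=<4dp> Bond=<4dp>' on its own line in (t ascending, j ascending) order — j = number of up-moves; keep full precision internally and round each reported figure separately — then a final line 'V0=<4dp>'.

(0,0): Delta=1.0000 Bond=-134.4582
(1,0): Delta=1.0000 Bond=-139.8365
(1,1): Delta=1.0000 Bond=-139.8365
V0=-33.4582

Since d<R<u, set p* = (R−d)/(u−d) = 0.4894; price each node as the discounted p*-expectation of its children.
Payoff layer (t=2): V(2,0)=-79.1639, V(2,1)=-40.7132, V(2,2)=20.0484
(1,0): S=81.8100. Δ = (V_up−V_dn)/(S_up−S_dn) = (-40.7132−-79.1639)/(104.7168−66.2661) = 1.0000. V = [p*·-40.7132 + (1−p*)·-79.1639]/1.04 = -58.0265. B = V − Δ·S = -139.8365.
(1,1): S=129.2800. Δ = (V_up−V_dn)/(S_up−S_dn) = (20.0484−-40.7132)/(165.4784−104.7168) = 1.0000. V = [p*·20.0484 + (1−p*)·-40.7132]/1.04 = -10.5565. B = V − Δ·S = -139.8365.
(0,0): S=101.0000. Δ = (V_up−V_dn)/(S_up−S_dn) = (-10.5565−-58.0265)/(129.2800−81.8100) = 1.0000. V = [p*·-10.5565 + (1−p*)·-58.0265]/1.04 = -33.4582. B = V − Δ·S = -134.4582.
Self-financing check: at every node Δ·S+B equals the discounted successor values.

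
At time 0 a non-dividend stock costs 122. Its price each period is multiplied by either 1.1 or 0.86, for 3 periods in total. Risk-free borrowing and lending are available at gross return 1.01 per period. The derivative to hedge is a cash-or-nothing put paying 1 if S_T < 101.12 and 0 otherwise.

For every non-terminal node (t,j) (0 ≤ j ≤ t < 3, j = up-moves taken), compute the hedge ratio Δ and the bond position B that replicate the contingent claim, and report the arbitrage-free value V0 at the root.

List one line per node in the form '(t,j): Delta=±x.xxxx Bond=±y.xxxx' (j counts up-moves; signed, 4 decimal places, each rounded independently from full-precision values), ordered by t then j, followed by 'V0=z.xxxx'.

No-arbitrage ⇒ martingale measure with p* = (R−d)/(u−d) = 0.6250.
Payoff layer (t=3): V(3,0)=1.0000, V(3,1)=1.0000, V(3,2)=0.0000, V(3,3)=0.0000
Node (2,0) S=90.2312: V=(p*·1.0000+(1−p*)·1.0000)/1.01=0.9901; Δ=(1.0000−1.0000)/(99.2543−77.5988)=0.0000; B=V−Δ·S=0.9901
Node (2,1) S=115.4120: V=(p*·0.0000+(1−p*)·1.0000)/1.01=0.3713; Δ=(0.0000−1.0000)/(126.9532−99.2543)=-0.0361; B=V−Δ·S=4.5380
Node (2,2) S=147.6200: V=(p*·0.0000+(1−p*)·0.0000)/1.01=0.0000; Δ=(0.0000−0.0000)/(162.3820−126.9532)=0.0000; B=V−Δ·S=0.0000
Node (1,0) S=104.9200: V=(p*·0.3713+(1−p*)·0.9901)/1.01=0.5974; Δ=(0.3713−0.9901)/(115.4120−90.2312)=-0.0246; B=V−Δ·S=3.1758
Node (1,1) S=134.2000: V=(p*·0.0000+(1−p*)·0.3713)/1.01=0.1379; Δ=(0.0000−0.3713)/(147.6200−115.4120)=-0.0115; B=V−Δ·S=1.6849
Node (0,0) S=122.0000: V=(p*·0.1379+(1−p*)·0.5974)/1.01=0.3071; Δ=(0.1379−0.5974)/(134.2000−104.9200)=-0.0157; B=V−Δ·S=2.2217
Root portfolio cost Δ·122+B reproduces V0=0.3071.

(0,0): Delta=-0.0157 Bond=2.2217
(1,0): Delta=-0.0246 Bond=3.1758
(1,1): Delta=-0.0115 Bond=1.6849
(2,0): Delta=0.0000 Bond=0.9901
(2,1): Delta=-0.0361 Bond=4.5380
(2,2): Delta=0.0000 Bond=0.0000
V0=0.3071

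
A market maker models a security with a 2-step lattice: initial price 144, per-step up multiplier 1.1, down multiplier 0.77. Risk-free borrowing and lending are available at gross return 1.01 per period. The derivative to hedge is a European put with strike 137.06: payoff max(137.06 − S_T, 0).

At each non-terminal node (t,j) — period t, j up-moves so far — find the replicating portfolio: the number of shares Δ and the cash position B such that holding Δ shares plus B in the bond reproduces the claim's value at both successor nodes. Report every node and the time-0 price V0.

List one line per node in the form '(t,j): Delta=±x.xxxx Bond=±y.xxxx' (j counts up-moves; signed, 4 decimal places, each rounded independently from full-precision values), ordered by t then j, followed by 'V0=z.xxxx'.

(0,0): Delta=-0.4366 Bond=72.5092
(1,0): Delta=-1.0000 Bond=135.7030
(1,1): Delta=-0.2887 Bond=49.8086
V0=9.6373

Under the risk-neutral measure, an up-move has probability p* = (R−d)/(u−d) = 0.7273 and values discount at R = 1.01.
Terminal values V(2,·): V(2,0)=51.6824, V(2,1)=15.0920, V(2,2)=0.0000
(1,0): S=110.8800. Δ = (V_up−V_dn)/(S_up−S_dn) = (15.0920−51.6824)/(121.9680−85.3776) = -1.0000. V = [p*·15.0920 + (1−p*)·51.6824]/1.01 = 24.8230. B = V − Δ·S = 135.7030.
(1,1): S=158.4000. Δ = (V_up−V_dn)/(S_up−S_dn) = (0.0000−15.0920)/(174.2400−121.9680) = -0.2887. V = [p*·0.0000 + (1−p*)·15.0920]/1.01 = 4.0752. B = V − Δ·S = 49.8086.
(0,0): S=144.0000. Δ = (V_up−V_dn)/(S_up−S_dn) = (4.0752−24.8230)/(158.4000−110.8800) = -0.4366. V = [p*·4.0752 + (1−p*)·24.8230]/1.01 = 9.6373. B = V − Δ·S = 72.5092.
Root portfolio cost Δ·144+B reproduces V0=9.6373.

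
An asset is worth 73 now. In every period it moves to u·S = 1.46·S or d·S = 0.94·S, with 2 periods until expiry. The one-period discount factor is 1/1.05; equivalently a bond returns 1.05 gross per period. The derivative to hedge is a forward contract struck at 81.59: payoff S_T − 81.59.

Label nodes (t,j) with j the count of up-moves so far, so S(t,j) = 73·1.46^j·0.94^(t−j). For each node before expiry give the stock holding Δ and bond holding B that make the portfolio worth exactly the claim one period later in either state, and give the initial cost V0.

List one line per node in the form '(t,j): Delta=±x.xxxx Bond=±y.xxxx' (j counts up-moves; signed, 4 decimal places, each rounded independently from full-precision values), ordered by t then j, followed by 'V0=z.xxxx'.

Since d<R<u, set p* = (R−d)/(u−d) = 0.2115; price each node as the discounted p*-expectation of its children.
At expiry t=2: V(2,0)=-17.0872, V(2,1)=18.5952, V(2,2)=74.0168
(1,0): S=68.6200. Δ = (V_up−V_dn)/(S_up−S_dn) = (18.5952−-17.0872)/(100.1852−64.5028) = 1.0000. V = [p*·18.5952 + (1−p*)·-17.0872]/1.05 = -9.0848. B = V − Δ·S = -77.7048.
(1,1): S=106.5800. Δ = (V_up−V_dn)/(S_up−S_dn) = (74.0168−18.5952)/(155.6068−100.1852) = 1.0000. V = [p*·74.0168 + (1−p*)·18.5952]/1.05 = 28.8752. B = V − Δ·S = -77.7048.
(0,0): S=73.0000. Δ = (V_up−V_dn)/(S_up−S_dn) = (28.8752−-9.0848)/(106.5800−68.6200) = 1.0000. V = [p*·28.8752 + (1−p*)·-9.0848]/1.05 = -1.0045. B = V − Δ·S = -74.0045.
Each (Δ,B) replicates both successor values, so the strategy is self-financing and V0 is arbitrage-free.

(0,0): Delta=1.0000 Bond=-74.0045
(1,0): Delta=1.0000 Bond=-77.7048
(1,1): Delta=1.0000 Bond=-77.7048
V0=-1.0045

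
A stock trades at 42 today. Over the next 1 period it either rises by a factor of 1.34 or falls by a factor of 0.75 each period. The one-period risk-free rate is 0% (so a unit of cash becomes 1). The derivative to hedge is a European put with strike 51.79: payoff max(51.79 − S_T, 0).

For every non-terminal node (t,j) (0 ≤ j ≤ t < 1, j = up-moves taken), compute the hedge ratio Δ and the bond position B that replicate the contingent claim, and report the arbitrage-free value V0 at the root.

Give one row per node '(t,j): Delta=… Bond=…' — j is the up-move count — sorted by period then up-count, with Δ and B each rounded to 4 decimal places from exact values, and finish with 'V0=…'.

(0,0): Delta=-0.8188 Bond=46.0824
V0=11.6925

The replicating-portfolio and risk-neutral prices coincide; use p* = (1−0.75)/(1.34−0.75) = 0.4237 for the latter.
Terminal payoffs: V(1,0)=20.2900, V(1,1)=0.0000
Node (0,0) S=42.0000: V=(p*·0.0000+(1−p*)·20.2900)/1=11.6925; Δ=(0.0000−20.2900)/(56.2800−31.5000)=-0.8188; B=V−Δ·S=46.0824
Each (Δ,B) replicates both successor values, so the strategy is self-financing and V0 is arbitrage-free.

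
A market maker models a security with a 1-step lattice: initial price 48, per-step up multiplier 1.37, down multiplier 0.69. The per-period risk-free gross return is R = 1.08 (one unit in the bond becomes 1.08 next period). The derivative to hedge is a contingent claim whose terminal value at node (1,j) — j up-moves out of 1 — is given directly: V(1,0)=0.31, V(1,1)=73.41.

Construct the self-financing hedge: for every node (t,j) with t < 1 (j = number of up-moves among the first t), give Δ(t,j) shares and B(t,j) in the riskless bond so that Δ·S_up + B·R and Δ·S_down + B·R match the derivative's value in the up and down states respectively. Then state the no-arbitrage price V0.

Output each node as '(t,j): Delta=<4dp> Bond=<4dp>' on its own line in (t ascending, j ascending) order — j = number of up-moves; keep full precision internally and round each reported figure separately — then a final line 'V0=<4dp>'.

Risk-neutral probability p* = (R−d)/(u−d) = (1.08−0.69)/(1.37−0.69) = 0.5735.
Payoff layer (t=1): V(1,0)=0.3100, V(1,1)=73.4100
  t=0,j=0: stock 48.0000 → up 65.7600 (V=73.4100), down 33.1200 (V=0.3100). Price 39.1065; hedge Δ=2.2396, bond B=-68.3935.
Root portfolio cost Δ·48+B reproduces V0=39.1065.

(0,0): Delta=2.2396 Bond=-68.3935
V0=39.1065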